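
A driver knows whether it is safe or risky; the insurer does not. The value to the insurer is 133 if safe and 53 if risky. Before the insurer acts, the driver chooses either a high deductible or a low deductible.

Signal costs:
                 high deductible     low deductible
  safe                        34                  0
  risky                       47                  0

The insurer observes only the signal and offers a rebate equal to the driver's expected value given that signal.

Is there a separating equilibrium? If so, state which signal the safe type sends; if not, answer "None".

None

Try safe → high deductible, risky → low deductible:
  Under separation the insurer infers type exactly: high deductible → safe (pays 133), low deductible → risky (pays 53).
  Safe: high deductible gives 133 − 34 = 99; low deductible gives 53 − 0 = 53. No deviation. ✓
  Risky: low deductible gives 53 − 0 = 53; high deductible gives 133 − 47 = 86. Would deviate. ✗
Try safe → low deductible, risky → high deductible:
  Under separation the insurer infers type exactly: low deductible → safe (pays 133), high deductible → risky (pays 53).
  Safe: low deductible gives 133 − 0 = 133; high deductible gives 53 − 34 = 19. No deviation. ✓
  Risky: high deductible gives 53 − 47 = 6; low deductible gives 133 − 0 = 133. Would deviate. ✗
Neither assignment is incentive-compatible.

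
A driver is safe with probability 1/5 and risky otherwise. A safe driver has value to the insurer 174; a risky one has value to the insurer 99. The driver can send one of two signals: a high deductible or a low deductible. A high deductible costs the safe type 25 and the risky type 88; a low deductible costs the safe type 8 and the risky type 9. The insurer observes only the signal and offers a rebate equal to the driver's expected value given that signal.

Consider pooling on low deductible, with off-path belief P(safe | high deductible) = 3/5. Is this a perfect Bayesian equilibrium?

No

On the equilibrium path (low deductible) the insurer holds the prior 1/5 and pays 1/5·174 + 4/5·99 = 114. Off-path (high deductible) belief 3/5 gives 3/5·174 + 2/5·99 = 144.
Safe: low deductible gives 114 − 8 = 106; high deductible gives 144 − 25 = 119. Deviates. ✗
Risky: low deductible gives 114 − 9 = 105; high deductible gives 144 − 88 = 56. Stays. ✓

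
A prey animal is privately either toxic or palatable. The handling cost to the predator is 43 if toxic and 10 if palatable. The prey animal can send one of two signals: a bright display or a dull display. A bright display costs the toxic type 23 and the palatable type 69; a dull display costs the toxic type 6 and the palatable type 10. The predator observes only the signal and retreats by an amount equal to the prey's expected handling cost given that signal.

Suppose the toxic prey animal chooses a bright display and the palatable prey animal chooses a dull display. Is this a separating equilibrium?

Under separation the predator infers type exactly: bright display → toxic (pays 43), dull display → palatable (pays 10).
Toxic: bright display gives 43 − 23 = 20; dull display gives 10 − 6 = 4. No deviation. ✓
Palatable: dull display gives 10 − 10 = 0; bright display gives 43 − 69 = -26. No deviation. ✓
Neither type gains from mimicking the other.

Yes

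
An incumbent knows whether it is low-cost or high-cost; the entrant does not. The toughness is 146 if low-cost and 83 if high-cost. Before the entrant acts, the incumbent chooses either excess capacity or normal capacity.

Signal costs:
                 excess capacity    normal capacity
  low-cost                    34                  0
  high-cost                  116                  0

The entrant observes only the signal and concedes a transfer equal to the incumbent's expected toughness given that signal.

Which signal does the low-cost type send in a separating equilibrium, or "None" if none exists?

Try low-cost → excess capacity, high-cost → normal capacity:
  Under separation the entrant infers type exactly: excess capacity → low-cost (pays 146), normal capacity → high-cost (pays 83).
  Low-cost: excess capacity gives 146 − 34 = 112; normal capacity gives 83 − 0 = 83. No deviation. ✓
  High-cost: normal capacity gives 83 − 0 = 83; excess capacity gives 146 − 116 = 30. No deviation. ✓
Both hold — the low-cost type sends excess capacity.

excess capacity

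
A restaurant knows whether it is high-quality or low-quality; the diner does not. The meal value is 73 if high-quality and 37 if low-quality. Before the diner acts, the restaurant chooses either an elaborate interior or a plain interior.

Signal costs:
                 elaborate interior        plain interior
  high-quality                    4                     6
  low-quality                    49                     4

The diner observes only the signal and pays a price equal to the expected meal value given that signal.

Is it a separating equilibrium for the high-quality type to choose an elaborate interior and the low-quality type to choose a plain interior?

Under separation the diner infers type exactly: elaborate interior → high-quality (pays 73), plain interior → low-quality (pays 37).
High-quality: elaborate interior gives 73 − 4 = 69; plain interior gives 37 − 6 = 31. No deviation. ✓
Low-quality: plain interior gives 37 − 4 = 33; elaborate interior gives 73 − 49 = 24. No deviation. ✓
Neither type gains from mimicking the other.

Yes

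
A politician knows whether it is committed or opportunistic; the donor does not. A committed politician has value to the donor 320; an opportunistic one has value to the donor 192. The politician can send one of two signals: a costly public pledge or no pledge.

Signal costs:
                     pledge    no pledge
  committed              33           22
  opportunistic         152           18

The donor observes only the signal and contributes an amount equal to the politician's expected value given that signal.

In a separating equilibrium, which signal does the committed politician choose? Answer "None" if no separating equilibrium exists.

Try committed → pledge, opportunistic → no pledge:
  Under separation the donor infers type exactly: pledge → committed (pays 320), no pledge → opportunistic (pays 192).
  Committed: pledge gives 320 − 33 = 287; no pledge gives 192 − 22 = 170. No deviation. ✓
  Opportunistic: no pledge gives 192 − 18 = 174; pledge gives 320 − 152 = 168. No deviation. ✓
Both hold — the committed type sends pledge.

pledge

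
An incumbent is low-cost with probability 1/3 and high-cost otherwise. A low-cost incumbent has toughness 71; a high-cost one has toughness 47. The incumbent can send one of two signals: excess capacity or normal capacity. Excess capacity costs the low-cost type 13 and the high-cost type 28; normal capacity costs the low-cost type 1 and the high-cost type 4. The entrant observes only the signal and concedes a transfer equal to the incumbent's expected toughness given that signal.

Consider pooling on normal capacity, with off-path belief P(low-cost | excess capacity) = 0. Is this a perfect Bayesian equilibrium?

Yes

On the equilibrium path (normal capacity) the entrant holds the prior 1/3 and pays 1/3·71 + 2/3·47 = 55. Off-path (excess capacity) belief 0 gives 0·71 + 1·47 = 47.
Low-cost: normal capacity gives 55 − 1 = 54; excess capacity gives 47 − 13 = 34. Stays. ✓
High-cost: normal capacity gives 55 − 4 = 51; excess capacity gives 47 − 28 = 19. Stays. ✓
Beliefs are Bayes-consistent on-path and both types best-respond.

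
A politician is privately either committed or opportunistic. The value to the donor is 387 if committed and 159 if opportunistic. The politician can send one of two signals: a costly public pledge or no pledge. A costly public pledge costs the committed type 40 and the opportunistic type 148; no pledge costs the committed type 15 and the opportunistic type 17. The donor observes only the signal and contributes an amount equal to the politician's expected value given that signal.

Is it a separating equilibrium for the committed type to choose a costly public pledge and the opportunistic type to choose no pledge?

Under separation the donor infers type exactly: pledge → committed (pays 387), no pledge → opportunistic (pays 159).
Committed: pledge gives 387 − 40 = 347; no pledge gives 159 − 15 = 144. No deviation. ✓
Opportunistic: no pledge gives 159 − 17 = 142; pledge gives 387 − 148 = 239. Would deviate. ✗

No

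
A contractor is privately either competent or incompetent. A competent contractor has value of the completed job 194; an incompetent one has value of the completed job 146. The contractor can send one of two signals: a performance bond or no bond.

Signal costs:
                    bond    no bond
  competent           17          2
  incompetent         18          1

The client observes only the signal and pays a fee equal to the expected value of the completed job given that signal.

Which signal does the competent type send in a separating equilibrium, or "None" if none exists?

Try competent → bond, incompetent → no bond:
  If types separate, bond earns payment 194 and no bond earns 146.
  Competent: bond gives 194 − 17 = 177; no bond gives 146 − 2 = 144. No deviation. ✓
  Incompetent: no bond gives 146 − 1 = 145; bond gives 194 − 18 = 176. Would deviate. ✗
Try competent → no bond, incompetent → bond:
  If types separate, no bond earns payment 194 and bond earns 146.
  Competent: no bond gives 194 − 2 = 192; bond gives 146 − 17 = 129. No deviation. ✓
  Incompetent: bond gives 146 − 18 = 128; no bond gives 194 − 1 = 193. Would deviate. ✗
Neither assignment is incentive-compatible.

None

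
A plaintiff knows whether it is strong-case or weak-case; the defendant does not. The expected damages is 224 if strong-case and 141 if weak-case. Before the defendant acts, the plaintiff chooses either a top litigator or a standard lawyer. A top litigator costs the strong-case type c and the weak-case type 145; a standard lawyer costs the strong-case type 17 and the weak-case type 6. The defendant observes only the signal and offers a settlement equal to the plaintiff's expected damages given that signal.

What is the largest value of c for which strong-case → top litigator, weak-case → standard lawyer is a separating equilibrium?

100

Under separation: top litigator → strong-case (pays 224); standard lawyer → weak-case (pays 141).
Weak-case: 141 − 6 = 135 ≥ 224 − 145 = 79. Holds regardless of c. ✓
Strong-case: 224 − c ≥ 141 − 17, so c ≤ 224 − 124 = 100.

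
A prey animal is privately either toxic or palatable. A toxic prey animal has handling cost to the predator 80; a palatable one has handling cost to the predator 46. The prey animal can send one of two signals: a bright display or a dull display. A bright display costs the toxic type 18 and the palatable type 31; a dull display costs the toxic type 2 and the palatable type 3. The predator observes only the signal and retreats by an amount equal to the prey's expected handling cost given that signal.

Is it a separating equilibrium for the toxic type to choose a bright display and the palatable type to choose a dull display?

If types separate, bright display earns payment 80 and dull display earns 46.
Toxic: bright display gives 80 − 18 = 62; dull display gives 46 − 2 = 44. No deviation. ✓
Palatable: dull display gives 46 − 3 = 43; bright display gives 80 − 31 = 49. Would deviate. ✗

No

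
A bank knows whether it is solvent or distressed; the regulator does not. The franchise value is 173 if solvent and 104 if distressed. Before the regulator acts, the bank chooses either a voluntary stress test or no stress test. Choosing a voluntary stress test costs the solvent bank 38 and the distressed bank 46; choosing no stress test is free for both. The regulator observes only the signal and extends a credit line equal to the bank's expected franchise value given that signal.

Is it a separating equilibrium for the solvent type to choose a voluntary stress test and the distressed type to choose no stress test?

Under separation the regulator infers type exactly: stress test → solvent (pays 173), no stress test → distressed (pays 104).
Solvent: stress test gives 173 − 38 = 135; no stress test gives 104 − 0 = 104. No deviation. ✓
Distressed: no stress test gives 104 − 0 = 104; stress test gives 173 − 46 = 127. Would deviate. ✗

No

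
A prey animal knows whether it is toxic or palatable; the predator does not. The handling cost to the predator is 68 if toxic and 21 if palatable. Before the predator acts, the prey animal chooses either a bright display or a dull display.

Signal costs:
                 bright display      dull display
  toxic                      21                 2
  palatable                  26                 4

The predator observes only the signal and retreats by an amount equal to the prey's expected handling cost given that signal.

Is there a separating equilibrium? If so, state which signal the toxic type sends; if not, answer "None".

None

Try toxic → bright display, palatable → dull display:
  If types separate, bright display earns payment 68 and dull display earns 21.
  Toxic: bright display gives 68 − 21 = 47; dull display gives 21 − 2 = 19. No deviation. ✓
  Palatable: dull display gives 21 − 4 = 17; bright display gives 68 − 26 = 42. Would deviate. ✗
Try toxic → dull display, palatable → bright display:
  If types separate, dull display earns payment 68 and bright display earns 21.
  Toxic: dull display gives 68 − 2 = 66; bright display gives 21 − 21 = 0. No deviation. ✓
  Palatable: bright display gives 21 − 26 = -5; dull display gives 68 − 4 = 64. Would deviate. ✗
Neither assignment is incentive-compatible.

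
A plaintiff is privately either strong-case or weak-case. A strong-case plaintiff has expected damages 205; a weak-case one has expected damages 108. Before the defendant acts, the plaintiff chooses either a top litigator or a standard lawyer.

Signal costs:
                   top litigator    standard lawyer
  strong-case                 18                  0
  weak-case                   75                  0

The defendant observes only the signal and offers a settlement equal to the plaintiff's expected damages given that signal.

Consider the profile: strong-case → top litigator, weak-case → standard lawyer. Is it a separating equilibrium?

If types separate, top litigator earns payment 205 and standard lawyer earns 108.
Strong-case: top litigator gives 205 − 18 = 187; standard lawyer gives 108 − 0 = 108. No deviation. ✓
Weak-case: standard lawyer gives 108 − 0 = 108; top litigator gives 205 − 75 = 130. Would deviate. ✗

No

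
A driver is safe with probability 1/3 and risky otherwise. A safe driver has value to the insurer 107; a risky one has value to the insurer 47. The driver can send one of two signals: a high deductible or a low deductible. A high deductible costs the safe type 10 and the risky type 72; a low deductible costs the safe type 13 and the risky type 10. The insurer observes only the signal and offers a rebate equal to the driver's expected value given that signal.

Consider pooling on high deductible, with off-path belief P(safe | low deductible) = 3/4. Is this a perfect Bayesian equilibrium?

No

On the equilibrium path (high deductible) the insurer holds the prior 1/3 and pays 1/3·107 + 2/3·47 = 67. Off-path (low deductible) belief 3/4 gives 3/4·107 + 1/4·47 = 92.
Safe: high deductible gives 67 − 10 = 57; low deductible gives 92 − 13 = 79. Deviates. ✗
Risky: high deductible gives 67 − 72 = -5; low deductible gives 92 − 10 = 82. Deviates. ✗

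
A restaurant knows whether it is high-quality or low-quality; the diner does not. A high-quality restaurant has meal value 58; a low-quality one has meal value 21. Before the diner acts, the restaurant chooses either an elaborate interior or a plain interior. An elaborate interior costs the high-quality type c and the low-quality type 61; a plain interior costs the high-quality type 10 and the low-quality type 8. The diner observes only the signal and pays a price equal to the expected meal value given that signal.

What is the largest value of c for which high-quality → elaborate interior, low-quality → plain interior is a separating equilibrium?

47

Under separation: elaborate interior → high-quality (pays 58); plain interior → low-quality (pays 21).
Low-quality: 21 − 8 = 13 ≥ 58 − 61 = -3. Holds regardless of c. ✓
High-quality: 58 − c ≥ 21 − 10, so c ≤ 58 − 11 = 47.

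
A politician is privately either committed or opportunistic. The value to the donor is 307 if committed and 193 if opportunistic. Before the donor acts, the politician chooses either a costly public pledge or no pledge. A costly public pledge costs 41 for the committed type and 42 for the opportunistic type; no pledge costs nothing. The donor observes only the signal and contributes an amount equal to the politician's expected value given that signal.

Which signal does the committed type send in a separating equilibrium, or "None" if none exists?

None

Try committed → pledge, opportunistic → no pledge:
  Under separation the donor infers type exactly: pledge → committed (pays 307), no pledge → opportunistic (pays 193).
  Committed: pledge gives 307 − 41 = 266; no pledge gives 193 − 0 = 193. No deviation. ✓
  Opportunistic: no pledge gives 193 − 0 = 193; pledge gives 307 − 42 = 265. Would deviate. ✗
Try committed → no pledge, opportunistic → pledge:
  Under separation the donor infers type exactly: no pledge → committed (pays 307), pledge → opportunistic (pays 193).
  Committed: no pledge gives 307 − 0 = 307; pledge gives 193 − 41 = 152. No deviation. ✓
  Opportunistic: pledge gives 193 − 42 = 151; no pledge gives 307 − 0 = 307. Would deviate. ✗
Neither assignment is incentive-compatible.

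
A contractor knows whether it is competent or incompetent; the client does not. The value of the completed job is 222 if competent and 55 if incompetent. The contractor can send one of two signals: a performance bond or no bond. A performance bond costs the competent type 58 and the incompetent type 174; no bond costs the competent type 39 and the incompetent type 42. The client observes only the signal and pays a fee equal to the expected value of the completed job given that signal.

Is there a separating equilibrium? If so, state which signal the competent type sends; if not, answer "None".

None

Try competent → bond, incompetent → no bond:
  Under separation the client infers type exactly: bond → competent (pays 222), no bond → incompetent (pays 55).
  Competent: bond gives 222 − 58 = 164; no bond gives 55 − 39 = 16. No deviation. ✓
  Incompetent: no bond gives 55 − 42 = 13; bond gives 222 − 174 = 48. Would deviate. ✗
Try competent → no bond, incompetent → bond:
  Under separation the client infers type exactly: no bond → competent (pays 222), bond → incompetent (pays 55).
  Competent: no bond gives 222 − 39 = 183; bond gives 55 − 58 = -3. No deviation. ✓
  Incompetent: bond gives 55 − 174 = -119; no bond gives 222 − 42 = 180. Would deviate. ✗
Neither assignment is incentive-compatible.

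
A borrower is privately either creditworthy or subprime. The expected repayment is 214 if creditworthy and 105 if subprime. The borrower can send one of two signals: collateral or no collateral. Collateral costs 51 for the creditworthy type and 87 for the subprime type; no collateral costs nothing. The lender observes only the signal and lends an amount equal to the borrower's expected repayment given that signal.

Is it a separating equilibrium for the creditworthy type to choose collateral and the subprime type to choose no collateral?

If types separate, collateral earns payment 214 and no collateral earns 105.
Creditworthy: collateral gives 214 − 51 = 163; no collateral gives 105 − 0 = 105. No deviation. ✓
Subprime: no collateral gives 105 − 0 = 105; collateral gives 214 − 87 = 127. Would deviate. ✗

No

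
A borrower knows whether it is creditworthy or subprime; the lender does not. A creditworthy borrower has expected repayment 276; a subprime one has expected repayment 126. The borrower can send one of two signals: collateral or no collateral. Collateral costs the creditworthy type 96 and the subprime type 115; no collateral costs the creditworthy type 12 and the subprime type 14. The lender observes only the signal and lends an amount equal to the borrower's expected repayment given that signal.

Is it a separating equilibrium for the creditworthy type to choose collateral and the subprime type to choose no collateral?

No

If types separate, collateral earns payment 276 and no collateral earns 126.
Creditworthy: collateral gives 276 − 96 = 180; no collateral gives 126 − 12 = 114. No deviation. ✓
Subprime: no collateral gives 126 − 14 = 112; collateral gives 276 − 115 = 161. Would deviate. ✗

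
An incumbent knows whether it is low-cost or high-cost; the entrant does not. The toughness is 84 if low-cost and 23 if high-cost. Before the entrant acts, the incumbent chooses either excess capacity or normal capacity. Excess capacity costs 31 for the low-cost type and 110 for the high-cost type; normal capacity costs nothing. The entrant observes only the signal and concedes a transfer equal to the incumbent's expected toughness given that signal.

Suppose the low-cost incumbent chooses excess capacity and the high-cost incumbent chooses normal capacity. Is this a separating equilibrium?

Yes

Under separation the entrant infers type exactly: excess capacity → low-cost (pays 84), normal capacity → high-cost (pays 23).
Low-cost: excess capacity gives 84 − 31 = 53; normal capacity gives 23 − 0 = 23. No deviation. ✓
High-cost: normal capacity gives 23 − 0 = 23; excess capacity gives 84 − 110 = -26. No deviation. ✓
Both incentive constraints hold.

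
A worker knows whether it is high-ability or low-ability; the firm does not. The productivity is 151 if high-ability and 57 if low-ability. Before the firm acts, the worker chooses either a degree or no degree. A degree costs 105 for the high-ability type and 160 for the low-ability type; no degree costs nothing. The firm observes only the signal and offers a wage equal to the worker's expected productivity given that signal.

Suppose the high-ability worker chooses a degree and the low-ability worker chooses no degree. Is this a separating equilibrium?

If types separate, degree earns payment 151 and no degree earns 57.
High-ability: degree gives 151 − 105 = 46; no degree gives 57 − 0 = 57. Would deviate. ✗
Low-ability: no degree gives 57 − 0 = 57; degree gives 151 − 160 = -9. No deviation. ✓

No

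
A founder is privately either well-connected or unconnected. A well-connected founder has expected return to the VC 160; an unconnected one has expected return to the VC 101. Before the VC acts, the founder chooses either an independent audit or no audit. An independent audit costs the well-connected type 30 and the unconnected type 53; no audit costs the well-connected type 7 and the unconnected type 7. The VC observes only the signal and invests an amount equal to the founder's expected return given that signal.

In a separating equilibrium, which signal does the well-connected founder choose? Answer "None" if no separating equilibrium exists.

Try well-connected → audit, unconnected → no audit:
  Under separation the VC infers type exactly: audit → well-connected (pays 160), no audit → unconnected (pays 101).
  Well-connected: audit gives 160 − 30 = 130; no audit gives 101 − 7 = 94. No deviation. ✓
  Unconnected: no audit gives 101 − 7 = 94; audit gives 160 − 53 = 107. Would deviate. ✗
Try well-connected → no audit, unconnected → audit:
  Under separation the VC infers type exactly: no audit → well-connected (pays 160), audit → unconnected (pays 101).
  Well-connected: no audit gives 160 − 7 = 153; audit gives 101 − 30 = 71. No deviation. ✓
  Unconnected: audit gives 101 − 53 = 48; no audit gives 160 − 7 = 153. Would deviate. ✗
Neither assignment is incentive-compatible.

None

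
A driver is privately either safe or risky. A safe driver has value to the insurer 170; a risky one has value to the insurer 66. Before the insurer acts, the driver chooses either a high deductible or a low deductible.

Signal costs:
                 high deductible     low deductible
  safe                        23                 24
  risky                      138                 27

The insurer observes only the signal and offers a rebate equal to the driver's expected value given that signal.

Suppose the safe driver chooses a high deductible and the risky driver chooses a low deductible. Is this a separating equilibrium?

Yes

Under separation the insurer infers type exactly: high deductible → safe (pays 170), low deductible → risky (pays 66).
Safe: high deductible gives 170 − 23 = 147; low deductible gives 66 − 24 = 42. No deviation. ✓
Risky: low deductible gives 66 − 27 = 39; high deductible gives 170 − 138 = 32. No deviation. ✓
Neither type gains from mimicking the other.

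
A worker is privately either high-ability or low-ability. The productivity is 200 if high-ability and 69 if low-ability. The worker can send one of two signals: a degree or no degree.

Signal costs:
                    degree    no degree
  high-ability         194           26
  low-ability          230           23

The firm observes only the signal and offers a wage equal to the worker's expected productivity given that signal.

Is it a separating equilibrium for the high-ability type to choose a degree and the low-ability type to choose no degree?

Under separation the firm infers type exactly: degree → high-ability (pays 200), no degree → low-ability (pays 69).
High-ability: degree gives 200 − 194 = 6; no degree gives 69 − 26 = 43. Would deviate. ✗
Low-ability: no degree gives 69 − 23 = 46; degree gives 200 − 230 = -30. No deviation. ✓

No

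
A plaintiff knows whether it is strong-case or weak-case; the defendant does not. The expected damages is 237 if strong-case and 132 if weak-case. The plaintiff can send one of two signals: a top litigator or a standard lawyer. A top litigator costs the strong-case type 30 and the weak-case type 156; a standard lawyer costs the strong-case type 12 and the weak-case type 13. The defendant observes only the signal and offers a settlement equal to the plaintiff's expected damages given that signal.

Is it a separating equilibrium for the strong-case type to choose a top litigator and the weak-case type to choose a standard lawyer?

If types separate, top litigator earns payment 237 and standard lawyer earns 132.
Strong-case: top litigator gives 237 − 30 = 207; standard lawyer gives 132 − 12 = 120. No deviation. ✓
Weak-case: standard lawyer gives 132 − 13 = 119; top litigator gives 237 − 156 = 81. No deviation. ✓
Neither type gains from mimicking the other.

Yes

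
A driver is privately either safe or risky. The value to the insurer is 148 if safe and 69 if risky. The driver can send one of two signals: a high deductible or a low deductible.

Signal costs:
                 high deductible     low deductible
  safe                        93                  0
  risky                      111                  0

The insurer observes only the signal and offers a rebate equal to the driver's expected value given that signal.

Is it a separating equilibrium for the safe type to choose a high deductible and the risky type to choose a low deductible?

Under separation the insurer infers type exactly: high deductible → safe (pays 148), low deductible → risky (pays 69).
Safe: high deductible gives 148 − 93 = 55; low deductible gives 69 − 0 = 69. Would deviate. ✗
Risky: low deductible gives 69 − 0 = 69; high deductible gives 148 − 111 = 37. No deviation. ✓

No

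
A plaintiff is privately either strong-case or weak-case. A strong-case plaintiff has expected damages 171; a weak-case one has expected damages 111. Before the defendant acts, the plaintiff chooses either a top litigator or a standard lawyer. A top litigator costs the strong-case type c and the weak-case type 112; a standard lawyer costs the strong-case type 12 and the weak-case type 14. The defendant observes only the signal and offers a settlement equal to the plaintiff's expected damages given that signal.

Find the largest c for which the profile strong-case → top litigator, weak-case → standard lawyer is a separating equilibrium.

Under separation: top litigator → strong-case (pays 171); standard lawyer → weak-case (pays 111).
Weak-case: 111 − 14 = 97 ≥ 171 − 112 = 59. Holds regardless of c. ✓
Strong-case: 171 − c ≥ 111 − 12, so c ≤ 171 − 99 = 72.

72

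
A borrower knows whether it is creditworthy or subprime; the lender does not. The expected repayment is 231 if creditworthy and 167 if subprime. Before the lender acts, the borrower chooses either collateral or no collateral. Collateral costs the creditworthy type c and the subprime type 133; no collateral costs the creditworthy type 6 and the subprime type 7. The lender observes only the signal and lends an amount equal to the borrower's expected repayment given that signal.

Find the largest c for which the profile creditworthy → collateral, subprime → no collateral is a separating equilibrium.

70

Under separation: collateral → creditworthy (pays 231); no collateral → subprime (pays 167).
Subprime: 167 − 7 = 160 ≥ 231 − 133 = 98. Holds regardless of c. ✓
Creditworthy: 231 − c ≥ 167 − 6, so c ≤ 231 − 161 = 70.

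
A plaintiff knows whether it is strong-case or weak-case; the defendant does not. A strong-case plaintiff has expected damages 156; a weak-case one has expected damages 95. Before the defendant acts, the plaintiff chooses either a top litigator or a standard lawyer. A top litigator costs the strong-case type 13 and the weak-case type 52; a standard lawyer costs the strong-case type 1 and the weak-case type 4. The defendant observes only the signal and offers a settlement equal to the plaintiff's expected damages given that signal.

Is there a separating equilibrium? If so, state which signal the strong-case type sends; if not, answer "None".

None

Try strong-case → top litigator, weak-case → standard lawyer:
  If types separate, top litigator earns payment 156 and standard lawyer earns 95.
  Strong-case: top litigator gives 156 − 13 = 143; standard lawyer gives 95 − 1 = 94. No deviation. ✓
  Weak-case: standard lawyer gives 95 − 4 = 91; top litigator gives 156 − 52 = 104. Would deviate. ✗
Try strong-case → standard lawyer, weak-case → top litigator:
  If types separate, standard lawyer earns payment 156 and top litigator earns 95.
  Strong-case: standard lawyer gives 156 − 1 = 155; top litigator gives 95 − 13 = 82. No deviation. ✓
  Weak-case: top litigator gives 95 − 52 = 43; standard lawyer gives 156 − 4 = 152. Would deviate. ✗
Neither assignment is incentive-compatible.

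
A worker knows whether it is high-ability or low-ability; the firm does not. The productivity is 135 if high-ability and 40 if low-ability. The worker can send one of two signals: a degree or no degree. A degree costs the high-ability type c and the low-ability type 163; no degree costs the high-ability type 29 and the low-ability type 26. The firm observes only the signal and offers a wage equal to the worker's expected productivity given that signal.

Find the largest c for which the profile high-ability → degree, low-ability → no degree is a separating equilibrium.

Under separation: degree → high-ability (pays 135); no degree → low-ability (pays 40).
Low-ability: 40 − 26 = 14 ≥ 135 − 163 = -28. Holds regardless of c. ✓
High-ability: 135 − c ≥ 40 − 29, so c ≤ 135 − 11 = 124.

124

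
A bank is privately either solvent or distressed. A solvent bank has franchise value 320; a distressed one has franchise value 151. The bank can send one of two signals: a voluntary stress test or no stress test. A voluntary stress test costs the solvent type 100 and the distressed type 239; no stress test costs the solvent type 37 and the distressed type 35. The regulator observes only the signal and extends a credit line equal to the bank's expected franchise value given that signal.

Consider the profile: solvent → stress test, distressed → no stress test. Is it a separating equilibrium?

Yes

Under separation the regulator infers type exactly: stress test → solvent (pays 320), no stress test → distressed (pays 151).
Solvent: stress test gives 320 − 100 = 220; no stress test gives 151 − 37 = 114. No deviation. ✓
Distressed: no stress test gives 151 − 35 = 116; stress test gives 320 − 239 = 81. No deviation. ✓
Neither type gains from mimicking the other.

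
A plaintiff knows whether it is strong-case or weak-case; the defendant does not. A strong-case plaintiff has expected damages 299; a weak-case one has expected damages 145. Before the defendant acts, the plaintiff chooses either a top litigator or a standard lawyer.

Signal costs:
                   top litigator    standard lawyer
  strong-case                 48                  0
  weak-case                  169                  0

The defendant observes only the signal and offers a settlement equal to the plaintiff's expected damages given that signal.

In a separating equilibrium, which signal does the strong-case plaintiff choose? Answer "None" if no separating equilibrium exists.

Try strong-case → top litigator, weak-case → standard lawyer:
  If types separate, top litigator earns payment 299 and standard lawyer earns 145.
  Strong-case: top litigator gives 299 − 48 = 251; standard lawyer gives 145 − 0 = 145. No deviation. ✓
  Weak-case: standard lawyer gives 145 − 0 = 145; top litigator gives 299 − 169 = 130. No deviation. ✓
Both hold — the strong-case type sends top litigator.

top litigator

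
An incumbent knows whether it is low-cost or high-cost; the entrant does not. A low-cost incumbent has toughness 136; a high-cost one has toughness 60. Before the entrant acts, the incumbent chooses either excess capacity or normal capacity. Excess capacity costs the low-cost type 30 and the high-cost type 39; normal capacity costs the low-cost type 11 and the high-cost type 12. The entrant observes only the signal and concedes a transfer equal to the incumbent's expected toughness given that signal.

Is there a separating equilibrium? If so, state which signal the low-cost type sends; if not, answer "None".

Try low-cost → excess capacity, high-cost → normal capacity:
  If types separate, excess capacity earns payment 136 and normal capacity earns 60.
  Low-cost: excess capacity gives 136 − 30 = 106; normal capacity gives 60 − 11 = 49. No deviation. ✓
  High-cost: normal capacity gives 60 − 12 = 48; excess capacity gives 136 − 39 = 97. Would deviate. ✗
Try low-cost → normal capacity, high-cost → excess capacity:
  If types separate, normal capacity earns payment 136 and excess capacity earns 60.
  Low-cost: normal capacity gives 136 − 11 = 125; excess capacity gives 60 − 30 = 30. No deviation. ✓
  High-cost: excess capacity gives 60 − 39 = 21; normal capacity gives 136 − 12 = 124. Would deviate. ✗
Neither assignment is incentive-compatible.

None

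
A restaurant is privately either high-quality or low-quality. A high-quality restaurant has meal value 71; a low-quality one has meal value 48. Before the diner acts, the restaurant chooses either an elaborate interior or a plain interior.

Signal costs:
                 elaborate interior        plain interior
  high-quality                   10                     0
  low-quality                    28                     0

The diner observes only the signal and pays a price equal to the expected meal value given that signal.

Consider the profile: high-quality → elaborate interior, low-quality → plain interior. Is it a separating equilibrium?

Yes

If types separate, elaborate interior earns payment 71 and plain interior earns 48.
High-quality: elaborate interior gives 71 − 10 = 61; plain interior gives 48 − 0 = 48. No deviation. ✓
Low-quality: plain interior gives 48 − 0 = 48; elaborate interior gives 71 − 28 = 43. No deviation. ✓
Both incentive constraints hold.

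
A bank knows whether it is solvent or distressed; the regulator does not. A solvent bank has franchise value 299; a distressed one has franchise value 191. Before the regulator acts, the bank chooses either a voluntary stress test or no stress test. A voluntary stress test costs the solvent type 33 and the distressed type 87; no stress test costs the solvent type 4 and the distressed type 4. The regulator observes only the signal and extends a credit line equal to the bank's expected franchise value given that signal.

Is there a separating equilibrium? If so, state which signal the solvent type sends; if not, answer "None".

Try solvent → stress test, distressed → no stress test:
  If types separate, stress test earns payment 299 and no stress test earns 191.
  Solvent: stress test gives 299 − 33 = 266; no stress test gives 191 − 4 = 187. No deviation. ✓
  Distressed: no stress test gives 191 − 4 = 187; stress test gives 299 − 87 = 212. Would deviate. ✗
Try solvent → no stress test, distressed → stress test:
  If types separate, no stress test earns payment 299 and stress test earns 191.
  Solvent: no stress test gives 299 − 4 = 295; stress test gives 191 − 33 = 158. No deviation. ✓
  Distressed: stress test gives 191 − 87 = 104; no stress test gives 299 − 4 = 295. Would deviate. ✗
Neither assignment is incentive-compatible.

None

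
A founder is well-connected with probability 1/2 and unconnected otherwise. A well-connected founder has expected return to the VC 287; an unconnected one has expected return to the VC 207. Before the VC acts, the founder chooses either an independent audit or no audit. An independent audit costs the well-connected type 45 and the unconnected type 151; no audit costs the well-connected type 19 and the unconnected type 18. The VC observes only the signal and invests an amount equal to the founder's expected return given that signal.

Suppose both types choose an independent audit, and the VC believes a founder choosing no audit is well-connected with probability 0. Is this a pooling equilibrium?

On the equilibrium path (audit) the VC holds the prior 1/2 and pays 1/2·287 + 1/2·207 = 247. Off-path (no audit) belief 0 gives 0·287 + 1·207 = 207.
Well-connected: audit gives 247 − 45 = 202; no audit gives 207 − 19 = 188. Stays. ✓
Unconnected: audit gives 247 − 151 = 96; no audit gives 207 − 18 = 189. Deviates. ✗

No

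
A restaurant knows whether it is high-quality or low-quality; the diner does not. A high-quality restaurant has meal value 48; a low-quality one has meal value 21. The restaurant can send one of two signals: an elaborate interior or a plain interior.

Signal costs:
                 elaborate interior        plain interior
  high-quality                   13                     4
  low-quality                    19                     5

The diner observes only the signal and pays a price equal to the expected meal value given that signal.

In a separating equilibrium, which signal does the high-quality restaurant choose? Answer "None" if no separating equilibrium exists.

Try high-quality → elaborate interior, low-quality → plain interior:
  Under separation the diner infers type exactly: elaborate interior → high-quality (pays 48), plain interior → low-quality (pays 21).
  High-quality: elaborate interior gives 48 − 13 = 35; plain interior gives 21 − 4 = 17. No deviation. ✓
  Low-quality: plain interior gives 21 − 5 = 16; elaborate interior gives 48 − 19 = 29. Would deviate. ✗
Try high-quality → plain interior, low-quality → elaborate interior:
  Under separation the diner infers type exactly: plain interior → high-quality (pays 48), elaborate interior → low-quality (pays 21).
  High-quality: plain interior gives 48 − 4 = 44; elaborate interior gives 21 − 13 = 8. No deviation. ✓
  Low-quality: elaborate interior gives 21 − 19 = 2; plain interior gives 48 − 5 = 43. Would deviate. ✗
Neither assignment is incentive-compatible.

None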